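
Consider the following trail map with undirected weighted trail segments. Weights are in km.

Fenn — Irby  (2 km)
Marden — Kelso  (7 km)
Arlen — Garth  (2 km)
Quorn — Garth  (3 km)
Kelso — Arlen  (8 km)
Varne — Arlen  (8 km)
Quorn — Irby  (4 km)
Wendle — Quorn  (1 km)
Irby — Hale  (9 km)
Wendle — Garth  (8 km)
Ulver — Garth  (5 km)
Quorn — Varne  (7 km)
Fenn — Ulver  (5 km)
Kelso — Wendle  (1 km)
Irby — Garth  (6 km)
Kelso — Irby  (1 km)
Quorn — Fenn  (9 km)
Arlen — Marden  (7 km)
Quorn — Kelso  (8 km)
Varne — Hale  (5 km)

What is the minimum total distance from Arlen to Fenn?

Running Dijkstra from Arlen:
Arlen: 0
Garth: 2  (via Arlen)
Quorn: 5  (via Garth)
Wendle: 6  (via Quorn)
Marden: 7  (via Arlen)
Ulver: 7  (via Garth)
Kelso: 7  (via Wendle)
Varne: 8  (via Arlen)
Irby: 8  (via Garth)
Fenn: 10  (via Irby)
Shortest route: Arlen → Garth → Irby → Fenn = 10 km.

10 km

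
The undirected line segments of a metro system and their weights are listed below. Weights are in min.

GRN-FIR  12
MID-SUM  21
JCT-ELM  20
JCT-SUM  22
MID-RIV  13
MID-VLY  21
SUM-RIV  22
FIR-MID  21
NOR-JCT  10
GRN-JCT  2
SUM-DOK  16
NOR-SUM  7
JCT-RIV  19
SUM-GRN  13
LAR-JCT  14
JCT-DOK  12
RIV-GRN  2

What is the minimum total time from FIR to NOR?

Shortest distances from FIR:
FIR: 0
GRN: 12  (via FIR)
RIV: 14  (via GRN)
JCT: 14  (via GRN)
MID: 21  (via FIR)
NOR: 24  (via JCT)
Shortest route: FIR–GRN–JCT–NOR = 24 min.

24 min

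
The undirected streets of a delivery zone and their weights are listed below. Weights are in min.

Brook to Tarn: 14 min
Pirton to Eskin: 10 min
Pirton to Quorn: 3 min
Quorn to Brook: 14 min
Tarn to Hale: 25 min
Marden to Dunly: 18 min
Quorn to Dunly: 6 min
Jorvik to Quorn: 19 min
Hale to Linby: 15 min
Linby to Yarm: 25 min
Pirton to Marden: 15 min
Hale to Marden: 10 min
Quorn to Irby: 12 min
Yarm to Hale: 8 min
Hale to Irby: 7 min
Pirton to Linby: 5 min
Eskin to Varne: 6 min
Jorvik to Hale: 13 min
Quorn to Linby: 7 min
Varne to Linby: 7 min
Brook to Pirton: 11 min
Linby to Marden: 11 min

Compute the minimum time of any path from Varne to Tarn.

37 min

Shortest distances from Varne:
Varne: 0
Eskin: 6  (via Varne)
Linby: 7  (via Varne)
Pirton: 12  (via Linby)
Quorn: 14  (via Linby)
Marden: 18  (via Linby)
Dunly: 20  (via Quorn)
Hale: 22  (via Linby)
Brook: 23  (via Pirton)
Irby: 26  (via Quorn)
Yarm: 30  (via Hale)
Jorvik: 33  (via Quorn)
Tarn: 37  (via Brook)
Shortest route: Varne–Linby–Pirton–Brook–Tarn = 37 min.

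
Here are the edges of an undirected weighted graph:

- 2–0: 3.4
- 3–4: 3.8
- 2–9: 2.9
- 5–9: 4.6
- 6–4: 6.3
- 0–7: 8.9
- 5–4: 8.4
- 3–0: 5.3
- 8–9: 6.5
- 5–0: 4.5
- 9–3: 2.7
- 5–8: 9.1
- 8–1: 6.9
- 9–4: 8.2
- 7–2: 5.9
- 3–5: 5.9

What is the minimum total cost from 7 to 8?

Compare a few routes:
7 - 0 - 2 - 9 - 8: 8.9+3.4+2.9+6.5 = 21.7
7 - 2 - 9 - 8: 5.9+2.9+6.5 = 15.3
7 - 2 - 9 - 5 - 8: 5.9+2.9+4.6+9.1 = 22.5
Cheapest is 7 - 2 - 9 - 8 at 15.3.

15.3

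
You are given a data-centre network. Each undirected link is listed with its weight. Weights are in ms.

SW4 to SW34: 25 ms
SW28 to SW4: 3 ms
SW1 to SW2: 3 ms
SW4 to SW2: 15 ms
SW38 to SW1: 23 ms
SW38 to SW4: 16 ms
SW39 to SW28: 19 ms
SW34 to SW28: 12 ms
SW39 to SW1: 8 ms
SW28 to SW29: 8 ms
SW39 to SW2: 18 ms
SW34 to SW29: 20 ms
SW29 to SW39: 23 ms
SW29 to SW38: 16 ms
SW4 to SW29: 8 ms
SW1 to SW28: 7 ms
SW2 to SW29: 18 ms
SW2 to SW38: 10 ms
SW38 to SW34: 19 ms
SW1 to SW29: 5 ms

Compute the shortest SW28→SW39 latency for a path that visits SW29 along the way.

Shortest SW28→SW29: SW28–SW29 = 8
Best SW29 to SW39: SW29–SW1–SW39 costing 13
Total via SW29: 8 + 13 = 21 ms.

21 ms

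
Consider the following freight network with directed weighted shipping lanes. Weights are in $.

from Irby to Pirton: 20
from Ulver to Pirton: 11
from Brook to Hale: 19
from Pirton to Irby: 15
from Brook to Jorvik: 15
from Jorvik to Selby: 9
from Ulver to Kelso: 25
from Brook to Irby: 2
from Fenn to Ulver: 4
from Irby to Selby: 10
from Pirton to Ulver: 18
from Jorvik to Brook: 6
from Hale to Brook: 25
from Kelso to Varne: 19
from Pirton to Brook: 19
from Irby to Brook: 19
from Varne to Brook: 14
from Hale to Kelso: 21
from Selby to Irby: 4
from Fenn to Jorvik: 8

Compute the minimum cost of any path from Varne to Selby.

Compare a few routes:
Varne–Brook–Irby–Selby: 14+2+10 = 26
Varne–Brook–Jorvik–Selby: 14+15+9 = 38
The minimum is $26 via Varne–Brook–Irby–Selby.

$26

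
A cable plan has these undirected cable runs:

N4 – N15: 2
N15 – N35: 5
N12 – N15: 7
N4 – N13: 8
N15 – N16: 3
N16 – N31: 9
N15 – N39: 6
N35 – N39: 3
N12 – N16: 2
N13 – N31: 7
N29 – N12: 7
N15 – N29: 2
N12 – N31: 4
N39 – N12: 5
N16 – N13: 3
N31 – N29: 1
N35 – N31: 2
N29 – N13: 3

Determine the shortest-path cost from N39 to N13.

Shortest distances from N39:
N39: 0
N35: 3  (via N39)
N12: 5  (via N39)
N31: 5  (via N35)
N15: 6  (via N39)
N29: 6  (via N31)
N16: 7  (via N12)
N4: 8  (via N15)
N13: 9  (via N29)
Shortest route: N39 → N35 → N31 → N29 → N13 = 9.

9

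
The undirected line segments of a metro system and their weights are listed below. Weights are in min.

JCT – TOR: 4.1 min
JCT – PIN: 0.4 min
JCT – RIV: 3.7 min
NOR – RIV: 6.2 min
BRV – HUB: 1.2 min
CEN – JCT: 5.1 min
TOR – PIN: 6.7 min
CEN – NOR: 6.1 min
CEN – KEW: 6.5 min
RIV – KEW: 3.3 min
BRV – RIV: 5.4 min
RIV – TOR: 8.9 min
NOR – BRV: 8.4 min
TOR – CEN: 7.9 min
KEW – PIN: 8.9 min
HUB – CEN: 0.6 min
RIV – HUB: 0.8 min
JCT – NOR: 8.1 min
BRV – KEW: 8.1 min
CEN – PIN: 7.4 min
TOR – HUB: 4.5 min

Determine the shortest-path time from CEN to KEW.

4.7 min

Settle nodes by increasing distance from CEN:
CEN: 0
HUB: 0.6  (via CEN)
RIV: 1.4  (via HUB)
BRV: 1.8  (via HUB)
KEW: 4.7  (via RIV)
Shortest route: CEN–HUB–RIV–KEW = 4.7 min.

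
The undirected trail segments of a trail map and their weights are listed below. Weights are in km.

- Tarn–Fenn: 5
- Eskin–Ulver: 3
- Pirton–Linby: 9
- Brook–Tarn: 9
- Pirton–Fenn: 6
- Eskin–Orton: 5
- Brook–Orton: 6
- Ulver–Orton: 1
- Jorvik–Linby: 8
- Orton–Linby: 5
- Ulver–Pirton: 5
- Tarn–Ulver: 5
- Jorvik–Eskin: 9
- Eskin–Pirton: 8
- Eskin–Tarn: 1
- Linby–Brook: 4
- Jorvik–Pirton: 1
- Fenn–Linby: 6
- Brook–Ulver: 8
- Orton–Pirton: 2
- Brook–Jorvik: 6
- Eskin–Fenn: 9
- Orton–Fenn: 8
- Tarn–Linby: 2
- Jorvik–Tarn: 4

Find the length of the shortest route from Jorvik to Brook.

6 km

Compare a few routes:
Jorvik–Brook: 6 = 6
Jorvik–Pirton–Orton–Brook: 1+2+6 = 9
Jorvik–Tarn–Linby–Brook: 4+2+4 = 10
The minimum is 6 km via Jorvik–Brook.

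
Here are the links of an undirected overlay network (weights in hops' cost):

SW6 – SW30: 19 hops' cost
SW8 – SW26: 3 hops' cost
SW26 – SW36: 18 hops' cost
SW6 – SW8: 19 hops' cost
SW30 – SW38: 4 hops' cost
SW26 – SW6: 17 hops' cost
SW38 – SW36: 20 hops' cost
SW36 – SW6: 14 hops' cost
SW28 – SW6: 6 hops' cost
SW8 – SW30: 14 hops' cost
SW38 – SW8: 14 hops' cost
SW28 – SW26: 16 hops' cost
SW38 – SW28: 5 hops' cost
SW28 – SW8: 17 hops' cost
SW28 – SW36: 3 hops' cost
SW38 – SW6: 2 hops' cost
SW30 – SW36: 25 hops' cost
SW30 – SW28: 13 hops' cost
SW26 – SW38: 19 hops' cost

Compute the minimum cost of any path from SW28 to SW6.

Running Dijkstra from SW28:
SW28: 0
SW36: 3  (via SW28)
SW38: 5  (via SW28)
SW6: 6  (via SW28)
Shortest route: SW28–SW6 = 6 hops' cost.

6 hops' cost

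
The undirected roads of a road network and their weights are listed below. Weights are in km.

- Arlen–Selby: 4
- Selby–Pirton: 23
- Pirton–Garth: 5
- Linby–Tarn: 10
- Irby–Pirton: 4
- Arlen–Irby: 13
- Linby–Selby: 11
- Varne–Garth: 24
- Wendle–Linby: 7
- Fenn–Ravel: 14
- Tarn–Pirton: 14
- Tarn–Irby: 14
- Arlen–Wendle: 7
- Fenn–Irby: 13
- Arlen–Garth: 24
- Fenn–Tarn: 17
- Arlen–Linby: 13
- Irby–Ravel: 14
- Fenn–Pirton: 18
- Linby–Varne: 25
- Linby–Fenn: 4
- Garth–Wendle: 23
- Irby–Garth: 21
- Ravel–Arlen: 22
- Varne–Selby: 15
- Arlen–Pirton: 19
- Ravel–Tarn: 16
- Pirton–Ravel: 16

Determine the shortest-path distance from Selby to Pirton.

21 km

Shortest distances from Selby:
Selby: 0
Arlen: 4  (via Selby)
Wendle: 11  (via Arlen)
Linby: 11  (via Selby)
Fenn: 15  (via Linby)
Varne: 15  (via Selby)
Irby: 17  (via Arlen)
Pirton: 21  (via Irby)
Shortest route: Selby–Arlen–Irby–Pirton = 21 km.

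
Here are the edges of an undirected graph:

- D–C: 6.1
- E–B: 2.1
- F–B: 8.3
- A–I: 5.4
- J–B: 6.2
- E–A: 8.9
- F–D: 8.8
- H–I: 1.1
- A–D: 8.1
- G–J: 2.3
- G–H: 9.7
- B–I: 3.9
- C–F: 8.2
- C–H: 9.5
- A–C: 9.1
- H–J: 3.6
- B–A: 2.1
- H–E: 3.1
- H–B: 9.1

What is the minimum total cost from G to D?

18.7

Shortest distances from G:
G: 0
J: 2.3  (via G)
H: 5.9  (via J)
I: 7  (via H)
B: 8.5  (via J)
E: 9  (via H)
A: 10.6  (via B)
C: 15.4  (via H)
F: 16.8  (via B)
D: 18.7  (via A)
Shortest route: G–J–B–A–D = 18.7.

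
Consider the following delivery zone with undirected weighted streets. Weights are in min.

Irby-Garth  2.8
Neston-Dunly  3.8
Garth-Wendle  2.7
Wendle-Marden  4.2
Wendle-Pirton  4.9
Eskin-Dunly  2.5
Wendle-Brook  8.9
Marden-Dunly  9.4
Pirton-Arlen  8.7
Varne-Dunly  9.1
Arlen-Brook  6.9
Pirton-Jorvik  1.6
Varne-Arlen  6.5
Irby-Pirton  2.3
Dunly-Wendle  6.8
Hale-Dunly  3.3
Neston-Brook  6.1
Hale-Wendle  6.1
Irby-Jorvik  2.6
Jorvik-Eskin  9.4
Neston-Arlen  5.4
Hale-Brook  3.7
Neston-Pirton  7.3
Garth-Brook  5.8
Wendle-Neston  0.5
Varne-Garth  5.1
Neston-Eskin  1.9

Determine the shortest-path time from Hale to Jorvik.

Candidate routes:
Hale–Wendle–Pirton–Jorvik: 6.1+4.9+1.6 = 12.6
Hale–Wendle–Garth–Irby–Jorvik: 6.1+2.7+2.8+2.6 = 14.2
Hale–Dunly–Neston–Wendle–Pirton–Jorvik: 3.3+3.8+0.5+4.9+1.6 = 14.1
Cheapest is Hale–Wendle–Pirton–Jorvik at 12.6 min.

12.6 min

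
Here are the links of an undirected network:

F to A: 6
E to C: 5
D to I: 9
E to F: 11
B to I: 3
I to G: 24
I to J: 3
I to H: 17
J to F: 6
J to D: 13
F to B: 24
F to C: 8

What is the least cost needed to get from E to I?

20

Running Dijkstra from E:
E: 0
C: 5  (via E)
F: 11  (via E)
A: 17  (via F)
J: 17  (via F)
I: 20  (via J)
Shortest route: E–F–J–I = 20.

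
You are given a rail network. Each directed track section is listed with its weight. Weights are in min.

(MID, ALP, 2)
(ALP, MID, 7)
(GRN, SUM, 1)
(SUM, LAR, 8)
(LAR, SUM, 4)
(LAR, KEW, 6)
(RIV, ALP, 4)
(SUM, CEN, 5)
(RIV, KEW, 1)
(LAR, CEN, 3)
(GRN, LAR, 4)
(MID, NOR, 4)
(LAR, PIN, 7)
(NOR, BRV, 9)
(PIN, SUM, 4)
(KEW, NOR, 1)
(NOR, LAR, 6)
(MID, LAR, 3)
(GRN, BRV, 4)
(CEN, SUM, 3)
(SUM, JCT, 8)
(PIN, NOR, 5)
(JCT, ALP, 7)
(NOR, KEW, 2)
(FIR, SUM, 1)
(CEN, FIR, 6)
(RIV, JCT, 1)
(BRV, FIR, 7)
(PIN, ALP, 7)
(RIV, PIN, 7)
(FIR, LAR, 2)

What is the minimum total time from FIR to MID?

Candidate routes:
FIR–LAR–SUM–JCT–ALP–MID: 2+4+8+7+7 = 28
FIR–LAR–PIN–ALP–MID: 2+7+7+7 = 23
Cheapest is FIR–LAR–PIN–ALP–MID at 23 min.

23 min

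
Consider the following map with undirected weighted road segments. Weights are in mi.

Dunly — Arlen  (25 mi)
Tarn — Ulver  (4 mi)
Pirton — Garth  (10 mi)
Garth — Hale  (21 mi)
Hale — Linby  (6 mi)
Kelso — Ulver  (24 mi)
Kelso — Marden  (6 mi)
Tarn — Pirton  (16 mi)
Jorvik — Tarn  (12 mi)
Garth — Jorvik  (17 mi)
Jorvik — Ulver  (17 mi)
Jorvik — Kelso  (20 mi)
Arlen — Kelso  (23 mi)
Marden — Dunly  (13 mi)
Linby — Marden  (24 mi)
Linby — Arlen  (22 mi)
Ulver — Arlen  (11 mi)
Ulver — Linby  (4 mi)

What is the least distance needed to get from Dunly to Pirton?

56 mi

Compare a few routes:
Dunly–Marden–Linby–Ulver–Tarn–Pirton: 13+24+4+4+16 = 61
Dunly–Arlen–Ulver–Tarn–Pirton: 25+11+4+16 = 56
Cheapest is Dunly–Arlen–Ulver–Tarn–Pirton at 56 mi.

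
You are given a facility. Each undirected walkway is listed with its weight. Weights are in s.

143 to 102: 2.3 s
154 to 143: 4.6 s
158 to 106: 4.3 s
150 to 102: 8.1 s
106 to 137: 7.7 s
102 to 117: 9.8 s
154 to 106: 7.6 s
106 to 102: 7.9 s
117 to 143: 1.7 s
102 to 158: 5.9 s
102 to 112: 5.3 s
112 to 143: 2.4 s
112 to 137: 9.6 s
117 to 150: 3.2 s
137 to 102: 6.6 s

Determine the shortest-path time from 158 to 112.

10.6 s

Enumerating some paths:
158 → 106 → 102 → 112: 4.3+7.9+5.3 = 17.5
158 → 102 → 143 → 112: 5.9+2.3+2.4 = 10.6
158 → 106 → 102 → 143 → 112: 4.3+7.9+2.3+2.4 = 16.9
158 → 102 → 112: 5.9+5.3 = 11.2
The minimum is 10.6 s via 158 → 102 → 143 → 112.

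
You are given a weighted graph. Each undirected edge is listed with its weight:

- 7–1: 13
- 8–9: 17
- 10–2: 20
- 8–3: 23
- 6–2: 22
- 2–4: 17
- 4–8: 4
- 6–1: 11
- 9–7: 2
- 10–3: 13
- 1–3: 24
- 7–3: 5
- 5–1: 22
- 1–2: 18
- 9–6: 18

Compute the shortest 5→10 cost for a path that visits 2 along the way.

60

Shortest 5→2: 5–1–2 = 40
Best 2 to 10: 2–10 costing 20
Total via 2: 40 + 20 = 60.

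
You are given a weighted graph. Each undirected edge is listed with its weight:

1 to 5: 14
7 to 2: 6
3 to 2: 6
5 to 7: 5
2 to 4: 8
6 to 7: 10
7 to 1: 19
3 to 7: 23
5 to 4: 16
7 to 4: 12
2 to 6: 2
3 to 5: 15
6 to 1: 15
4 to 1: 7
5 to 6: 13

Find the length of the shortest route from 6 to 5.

Compare a few routes:
6 → 5: 13 = 13
6 → 7 → 5: 10+5 = 15
6 → 2 → 3 → 5: 2+6+15 = 23
Cheapest is 6 → 5 at 13.

13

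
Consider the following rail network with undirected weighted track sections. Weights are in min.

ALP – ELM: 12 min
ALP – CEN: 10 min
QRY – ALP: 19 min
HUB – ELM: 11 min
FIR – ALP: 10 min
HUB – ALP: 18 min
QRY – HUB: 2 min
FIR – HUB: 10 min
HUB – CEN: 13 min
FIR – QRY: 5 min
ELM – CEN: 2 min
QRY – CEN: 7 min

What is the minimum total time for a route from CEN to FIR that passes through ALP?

Best CEN to ALP: CEN–ALP costing 10
Best ALP to FIR: ALP–FIR costing 10
Total via ALP: 10 + 10 = 20 min.

20 min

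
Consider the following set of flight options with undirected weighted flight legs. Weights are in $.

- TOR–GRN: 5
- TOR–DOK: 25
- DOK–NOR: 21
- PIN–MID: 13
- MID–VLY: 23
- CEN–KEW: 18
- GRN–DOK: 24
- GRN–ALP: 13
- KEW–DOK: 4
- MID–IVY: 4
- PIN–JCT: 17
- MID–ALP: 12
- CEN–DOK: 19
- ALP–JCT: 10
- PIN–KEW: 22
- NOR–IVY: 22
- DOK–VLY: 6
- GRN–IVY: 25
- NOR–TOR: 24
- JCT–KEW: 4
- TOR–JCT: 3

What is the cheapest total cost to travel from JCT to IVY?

Settle nodes by increasing distance from JCT:
JCT: 0
TOR: 3  (via JCT)
KEW: 4  (via JCT)
DOK: 8  (via KEW)
GRN: 8  (via TOR)
ALP: 10  (via JCT)
VLY: 14  (via DOK)
PIN: 17  (via JCT)
CEN: 22  (via KEW)
MID: 22  (via ALP)
IVY: 26  (via MID)
Shortest route: JCT–ALP–MID–IVY = $26.

$26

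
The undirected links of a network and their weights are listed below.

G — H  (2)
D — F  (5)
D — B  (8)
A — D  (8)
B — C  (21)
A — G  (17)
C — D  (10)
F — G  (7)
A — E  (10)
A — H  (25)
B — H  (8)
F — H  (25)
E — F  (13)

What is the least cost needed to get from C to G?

Shortest distances from C:
C: 0
D: 10  (via C)
F: 15  (via D)
A: 18  (via D)
B: 18  (via D)
G: 22  (via F)
Shortest route: C–D–F–G = 22.

22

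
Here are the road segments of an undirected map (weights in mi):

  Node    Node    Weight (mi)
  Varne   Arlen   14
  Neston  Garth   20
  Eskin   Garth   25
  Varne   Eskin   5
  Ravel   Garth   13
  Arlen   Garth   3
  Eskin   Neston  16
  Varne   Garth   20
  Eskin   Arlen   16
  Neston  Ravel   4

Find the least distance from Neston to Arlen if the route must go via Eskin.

Shortest Neston→Eskin: Neston–Eskin = 16
Shortest Eskin→Arlen: Eskin–Arlen = 16
Total via Eskin: 16 + 16 = 32 mi.

32 mi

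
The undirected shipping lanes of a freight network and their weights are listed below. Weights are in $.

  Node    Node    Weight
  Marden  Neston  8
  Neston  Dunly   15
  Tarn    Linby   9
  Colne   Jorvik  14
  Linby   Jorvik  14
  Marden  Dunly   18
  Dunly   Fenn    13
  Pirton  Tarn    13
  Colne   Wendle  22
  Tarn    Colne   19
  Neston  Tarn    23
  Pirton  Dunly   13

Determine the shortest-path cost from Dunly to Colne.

Candidate routes:
Dunly - Pirton - Tarn - Colne: 13+13+19 = 45
Dunly - Neston - Tarn - Colne: 15+23+19 = 57
Dunly - Pirton - Tarn - Linby - Jorvik - Colne: 13+13+9+14+14 = 63
The minimum is $45 via Dunly - Pirton - Tarn - Colne.

$45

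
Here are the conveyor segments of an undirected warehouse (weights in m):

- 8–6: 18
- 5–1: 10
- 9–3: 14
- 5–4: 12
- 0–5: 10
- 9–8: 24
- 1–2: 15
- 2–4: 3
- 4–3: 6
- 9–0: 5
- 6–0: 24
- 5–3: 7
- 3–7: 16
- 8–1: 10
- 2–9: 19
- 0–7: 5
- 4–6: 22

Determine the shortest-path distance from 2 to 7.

Compare a few routes:
2 - 4 - 3 - 7: 3+6+16 = 25
2 - 9 - 0 - 7: 19+5+5 = 29
Cheapest is 2 - 4 - 3 - 7 at 25 m.

25 m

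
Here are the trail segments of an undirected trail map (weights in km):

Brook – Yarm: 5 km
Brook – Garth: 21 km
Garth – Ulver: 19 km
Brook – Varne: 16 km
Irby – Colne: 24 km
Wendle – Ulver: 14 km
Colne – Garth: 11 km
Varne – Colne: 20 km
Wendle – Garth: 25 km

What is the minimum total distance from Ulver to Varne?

50 km

Enumerating some paths:
Ulver → Garth → Colne → Varne: 19+11+20 = 50
Ulver → Garth → Brook → Varne: 19+21+16 = 56
The minimum is 50 km via Ulver → Garth → Colne → Varne.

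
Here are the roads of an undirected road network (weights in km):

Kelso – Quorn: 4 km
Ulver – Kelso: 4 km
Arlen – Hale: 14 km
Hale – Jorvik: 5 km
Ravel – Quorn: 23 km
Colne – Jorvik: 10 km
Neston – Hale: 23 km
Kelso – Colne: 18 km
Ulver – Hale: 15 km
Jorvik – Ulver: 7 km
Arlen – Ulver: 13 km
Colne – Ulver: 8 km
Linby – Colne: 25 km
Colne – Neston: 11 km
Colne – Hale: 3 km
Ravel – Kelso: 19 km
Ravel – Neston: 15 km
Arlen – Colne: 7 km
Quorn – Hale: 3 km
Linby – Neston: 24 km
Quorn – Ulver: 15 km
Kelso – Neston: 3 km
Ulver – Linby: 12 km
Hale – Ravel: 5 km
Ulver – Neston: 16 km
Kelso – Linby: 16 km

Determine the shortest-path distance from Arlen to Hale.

10 km

Shortest distances from Arlen:
Arlen: 0
Colne: 7  (via Arlen)
Hale: 10  (via Colne)
Shortest route: Arlen–Colne–Hale = 10 km.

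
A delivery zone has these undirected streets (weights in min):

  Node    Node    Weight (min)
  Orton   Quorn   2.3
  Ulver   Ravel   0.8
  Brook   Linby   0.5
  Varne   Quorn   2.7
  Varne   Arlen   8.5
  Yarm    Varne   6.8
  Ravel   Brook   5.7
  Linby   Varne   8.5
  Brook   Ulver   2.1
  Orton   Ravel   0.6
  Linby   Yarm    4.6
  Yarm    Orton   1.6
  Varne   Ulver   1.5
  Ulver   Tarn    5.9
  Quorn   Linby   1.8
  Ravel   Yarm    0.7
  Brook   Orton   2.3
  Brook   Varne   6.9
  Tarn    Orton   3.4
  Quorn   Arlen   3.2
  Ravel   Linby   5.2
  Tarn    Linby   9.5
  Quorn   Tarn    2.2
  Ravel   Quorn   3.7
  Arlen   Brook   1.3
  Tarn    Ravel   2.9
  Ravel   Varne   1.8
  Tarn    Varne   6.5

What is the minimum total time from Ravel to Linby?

Enumerating some paths:
Ravel → Orton → Brook → Linby: 0.6+2.3+0.5 = 3.4
Ravel → Orton → Quorn → Linby: 0.6+2.3+1.8 = 4.7
Cheapest is Ravel → Orton → Brook → Linby at 3.4 min.

3.4 min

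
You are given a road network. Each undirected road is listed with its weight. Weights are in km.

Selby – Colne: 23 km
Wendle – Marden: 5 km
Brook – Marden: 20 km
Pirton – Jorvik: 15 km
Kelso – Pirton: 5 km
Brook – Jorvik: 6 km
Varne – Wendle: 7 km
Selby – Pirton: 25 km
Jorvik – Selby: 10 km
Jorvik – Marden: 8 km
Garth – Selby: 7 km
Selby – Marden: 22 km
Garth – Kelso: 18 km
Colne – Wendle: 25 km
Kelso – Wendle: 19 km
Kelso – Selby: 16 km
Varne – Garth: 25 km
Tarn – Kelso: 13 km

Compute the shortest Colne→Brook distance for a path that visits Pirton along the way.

Best Colne to Pirton: Colne → Selby → Kelso → Pirton costing 44
Best Pirton to Brook: Pirton → Jorvik → Brook costing 21
Total via Pirton: 44 + 21 = 65 km.

65 km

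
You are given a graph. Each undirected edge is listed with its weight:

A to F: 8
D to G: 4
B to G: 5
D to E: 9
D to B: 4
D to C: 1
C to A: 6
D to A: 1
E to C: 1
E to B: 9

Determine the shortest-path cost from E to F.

Candidate routes:
E → C → D → A → F: 1+1+1+8 = 11
E → D → A → F: 9+1+8 = 18
E → B → D → A → F: 9+4+1+8 = 22
E → C → A → F: 1+6+8 = 15
The minimum is 11 via E → C → D → A → F.

11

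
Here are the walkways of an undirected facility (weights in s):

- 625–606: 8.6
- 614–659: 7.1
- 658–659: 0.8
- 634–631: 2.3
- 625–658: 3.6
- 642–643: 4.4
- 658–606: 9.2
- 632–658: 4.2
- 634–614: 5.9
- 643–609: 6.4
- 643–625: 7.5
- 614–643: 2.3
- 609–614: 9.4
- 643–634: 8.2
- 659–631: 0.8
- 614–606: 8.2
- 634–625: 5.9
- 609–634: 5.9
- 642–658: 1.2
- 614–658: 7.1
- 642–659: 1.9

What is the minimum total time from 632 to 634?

8.1 s

Settle nodes by increasing distance from 632:
632: 0
658: 4.2  (via 632)
659: 5  (via 658)
642: 5.4  (via 658)
631: 5.8  (via 659)
625: 7.8  (via 658)
634: 8.1  (via 631)
Shortest route: 632 → 658 → 659 → 631 → 634 = 8.1 s.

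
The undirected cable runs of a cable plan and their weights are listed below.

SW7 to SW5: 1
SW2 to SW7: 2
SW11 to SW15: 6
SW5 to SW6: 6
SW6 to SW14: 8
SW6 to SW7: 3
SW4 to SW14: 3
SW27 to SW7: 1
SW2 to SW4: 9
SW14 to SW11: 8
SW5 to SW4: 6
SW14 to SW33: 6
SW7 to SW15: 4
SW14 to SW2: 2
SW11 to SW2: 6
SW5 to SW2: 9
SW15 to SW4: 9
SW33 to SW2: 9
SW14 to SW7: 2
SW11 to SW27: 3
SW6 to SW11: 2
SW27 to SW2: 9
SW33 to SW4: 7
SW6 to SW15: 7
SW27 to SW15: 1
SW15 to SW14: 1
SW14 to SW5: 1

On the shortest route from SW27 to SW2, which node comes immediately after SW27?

Compare a few routes:
SW27 - SW7 - SW14 - SW2: 1+2+2 = 5
SW27 - SW7 - SW2: 1+2 = 3
SW27 - SW7 - SW5 - SW14 - SW2: 1+1+1+2 = 5
SW27 - SW15 - SW14 - SW2: 1+1+2 = 4
Cheapest is SW27 - SW7 - SW2 at 3.
So from SW27 the first move is to SW7.

SW7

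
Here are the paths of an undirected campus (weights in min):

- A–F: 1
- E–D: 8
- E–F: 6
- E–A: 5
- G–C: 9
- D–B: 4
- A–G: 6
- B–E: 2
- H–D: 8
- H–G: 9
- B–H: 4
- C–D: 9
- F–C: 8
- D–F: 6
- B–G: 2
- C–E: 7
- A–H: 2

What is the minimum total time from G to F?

7 min

Compare a few routes:
G → B → H → A → F: 2+4+2+1 = 9
G → A → F: 6+1 = 7
Cheapest is G → A → F at 7 min.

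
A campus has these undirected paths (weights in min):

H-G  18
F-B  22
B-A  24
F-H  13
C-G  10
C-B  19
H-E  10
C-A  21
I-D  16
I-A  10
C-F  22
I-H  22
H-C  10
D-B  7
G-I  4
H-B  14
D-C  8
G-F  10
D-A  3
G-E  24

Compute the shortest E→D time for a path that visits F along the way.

50 min

Shortest E→F: E → H → F = 23
Best F to D: F → G → I → A → D costing 27
Total via F: 23 + 27 = 50 min.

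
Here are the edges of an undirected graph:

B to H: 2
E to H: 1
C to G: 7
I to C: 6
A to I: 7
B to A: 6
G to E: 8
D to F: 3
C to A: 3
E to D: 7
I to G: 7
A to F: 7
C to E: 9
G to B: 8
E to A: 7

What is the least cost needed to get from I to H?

Shortest distances from I:
I: 0
C: 6  (via I)
A: 7  (via I)
G: 7  (via I)
B: 13  (via A)
E: 14  (via A)
F: 14  (via A)
H: 15  (via B)
Shortest route: I–A–B–H = 15.

15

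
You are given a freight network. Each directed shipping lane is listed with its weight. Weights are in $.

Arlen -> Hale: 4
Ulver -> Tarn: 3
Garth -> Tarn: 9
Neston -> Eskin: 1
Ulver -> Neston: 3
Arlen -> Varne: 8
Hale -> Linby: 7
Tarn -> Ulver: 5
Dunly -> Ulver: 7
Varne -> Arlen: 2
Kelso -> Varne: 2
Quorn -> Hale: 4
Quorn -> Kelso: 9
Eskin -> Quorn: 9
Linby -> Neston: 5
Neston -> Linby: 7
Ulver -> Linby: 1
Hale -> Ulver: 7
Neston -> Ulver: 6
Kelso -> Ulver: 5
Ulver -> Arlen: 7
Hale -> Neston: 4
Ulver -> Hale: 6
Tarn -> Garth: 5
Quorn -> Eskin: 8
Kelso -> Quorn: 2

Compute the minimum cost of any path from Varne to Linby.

$13

Shortest distances from Varne:
Varne: 0
Arlen: 2  (via Varne)
Hale: 6  (via Arlen)
Neston: 10  (via Hale)
Eskin: 11  (via Neston)
Linby: 13  (via Hale)
Shortest route: Varne → Arlen → Hale → Linby = $13.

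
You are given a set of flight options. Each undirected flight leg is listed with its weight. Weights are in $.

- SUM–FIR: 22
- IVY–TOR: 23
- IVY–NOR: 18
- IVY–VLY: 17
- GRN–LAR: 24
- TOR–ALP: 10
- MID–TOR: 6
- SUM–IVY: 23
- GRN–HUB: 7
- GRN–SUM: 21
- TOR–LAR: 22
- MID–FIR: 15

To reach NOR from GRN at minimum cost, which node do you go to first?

SUM

Enumerating some paths:
GRN–LAR–TOR–MID–FIR–SUM–IVY–NOR: 24+22+6+15+22+23+18 = 130
GRN–LAR–TOR–IVY–NOR: 24+22+23+18 = 87
GRN–SUM–FIR–MID–TOR–IVY–NOR: 21+22+15+6+23+18 = 105
GRN–SUM–IVY–NOR: 21+23+18 = 62
The minimum is $62 via GRN–SUM–IVY–NOR.
So from GRN the first move is to SUM.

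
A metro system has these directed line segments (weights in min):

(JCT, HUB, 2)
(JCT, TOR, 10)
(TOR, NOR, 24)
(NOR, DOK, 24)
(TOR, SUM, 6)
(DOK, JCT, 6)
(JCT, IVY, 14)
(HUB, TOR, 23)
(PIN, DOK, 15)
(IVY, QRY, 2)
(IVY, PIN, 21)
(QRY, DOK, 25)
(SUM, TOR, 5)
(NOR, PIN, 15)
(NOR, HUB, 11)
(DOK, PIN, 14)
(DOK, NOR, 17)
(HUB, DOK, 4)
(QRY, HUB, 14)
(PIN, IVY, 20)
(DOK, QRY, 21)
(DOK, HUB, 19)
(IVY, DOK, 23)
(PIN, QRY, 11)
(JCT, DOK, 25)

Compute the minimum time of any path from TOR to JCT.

Compare a few routes:
TOR → NOR → DOK → JCT: 24+24+6 = 54
TOR → NOR → PIN → DOK → JCT: 24+15+15+6 = 60
TOR → NOR → HUB → DOK → JCT: 24+11+4+6 = 45
TOR → NOR → PIN → QRY → HUB → DOK → JCT: 24+15+11+14+4+6 = 74
Cheapest is TOR → NOR → HUB → DOK → JCT at 45 min.

45 min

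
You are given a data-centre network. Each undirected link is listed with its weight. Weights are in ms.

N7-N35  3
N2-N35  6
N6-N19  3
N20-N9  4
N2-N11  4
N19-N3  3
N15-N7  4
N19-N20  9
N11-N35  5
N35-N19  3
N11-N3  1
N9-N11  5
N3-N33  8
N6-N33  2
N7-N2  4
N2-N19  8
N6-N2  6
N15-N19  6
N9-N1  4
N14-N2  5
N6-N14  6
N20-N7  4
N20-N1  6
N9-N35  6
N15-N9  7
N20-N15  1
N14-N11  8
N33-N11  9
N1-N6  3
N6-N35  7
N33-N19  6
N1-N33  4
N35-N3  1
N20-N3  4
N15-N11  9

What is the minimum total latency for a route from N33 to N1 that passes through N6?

5 ms

Shortest N33→N6: N33 → N6 = 2
Shortest N6→N1: N6 → N1 = 3
Total via N6: 2 + 3 = 5 ms.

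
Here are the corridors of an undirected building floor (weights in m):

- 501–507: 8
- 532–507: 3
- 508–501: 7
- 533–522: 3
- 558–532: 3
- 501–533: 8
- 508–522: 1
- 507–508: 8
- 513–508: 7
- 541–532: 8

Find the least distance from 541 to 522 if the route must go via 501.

27 m

Best 541 to 501: 541–532–507–501 costing 19
Best 501 to 522: 501–508–522 costing 8
Total via 501: 19 + 8 = 27 m.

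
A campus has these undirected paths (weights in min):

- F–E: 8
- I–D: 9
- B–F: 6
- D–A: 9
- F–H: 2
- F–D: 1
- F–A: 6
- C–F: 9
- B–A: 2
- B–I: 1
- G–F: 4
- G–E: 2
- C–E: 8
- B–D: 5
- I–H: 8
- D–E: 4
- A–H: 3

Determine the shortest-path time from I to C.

Candidate routes:
I → B → A → H → F → C: 1+2+3+2+9 = 17
I → B → D → E → C: 1+5+4+8 = 18
I → B → A → F → C: 1+2+6+9 = 18
I → B → F → C: 1+6+9 = 16
The minimum is 16 min via I → B → F → C.

16 min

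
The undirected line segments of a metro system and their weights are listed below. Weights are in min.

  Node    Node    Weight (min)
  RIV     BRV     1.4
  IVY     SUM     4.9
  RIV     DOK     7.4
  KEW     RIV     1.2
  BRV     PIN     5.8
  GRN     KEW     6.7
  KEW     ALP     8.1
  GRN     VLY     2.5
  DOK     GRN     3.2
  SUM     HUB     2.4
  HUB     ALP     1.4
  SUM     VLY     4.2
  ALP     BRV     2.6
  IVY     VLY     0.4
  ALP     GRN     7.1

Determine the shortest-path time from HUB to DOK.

Shortest distances from HUB:
HUB: 0
ALP: 1.4  (via HUB)
SUM: 2.4  (via HUB)
BRV: 4  (via ALP)
RIV: 5.4  (via BRV)
KEW: 6.6  (via RIV)
VLY: 6.6  (via SUM)
IVY: 7  (via VLY)
GRN: 8.5  (via ALP)
PIN: 9.8  (via BRV)
DOK: 11.7  (via GRN)
Shortest route: HUB–ALP–GRN–DOK = 11.7 min.

11.7 min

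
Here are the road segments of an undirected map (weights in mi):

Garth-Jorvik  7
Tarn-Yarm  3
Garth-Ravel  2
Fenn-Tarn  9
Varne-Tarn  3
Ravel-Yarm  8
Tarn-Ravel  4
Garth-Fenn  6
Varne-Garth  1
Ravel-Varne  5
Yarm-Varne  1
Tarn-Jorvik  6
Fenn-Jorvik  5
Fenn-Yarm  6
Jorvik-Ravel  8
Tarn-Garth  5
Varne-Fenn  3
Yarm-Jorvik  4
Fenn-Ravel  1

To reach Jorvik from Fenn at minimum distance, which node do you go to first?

Jorvik

Compare a few routes:
Fenn → Jorvik: 5 = 5
Fenn → Varne → Yarm → Jorvik: 3+1+4 = 8
Fenn → Ravel → Garth → Varne → Yarm → Jorvik: 1+2+1+1+4 = 9
Cheapest is Fenn → Jorvik at 5 mi.
So from Fenn the first move is to Jorvik.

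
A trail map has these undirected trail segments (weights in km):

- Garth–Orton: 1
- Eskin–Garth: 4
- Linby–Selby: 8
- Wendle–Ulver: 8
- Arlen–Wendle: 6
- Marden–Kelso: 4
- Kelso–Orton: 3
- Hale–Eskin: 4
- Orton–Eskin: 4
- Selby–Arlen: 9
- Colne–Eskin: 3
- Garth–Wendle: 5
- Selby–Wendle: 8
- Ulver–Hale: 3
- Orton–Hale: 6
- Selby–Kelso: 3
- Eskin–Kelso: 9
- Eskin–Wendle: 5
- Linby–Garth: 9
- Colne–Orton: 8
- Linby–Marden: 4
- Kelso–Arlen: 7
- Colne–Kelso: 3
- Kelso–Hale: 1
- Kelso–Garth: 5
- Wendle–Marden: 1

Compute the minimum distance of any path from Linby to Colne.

11 km

Compare a few routes:
Linby → Marden → Wendle → Eskin → Colne: 4+1+5+3 = 13
Linby → Marden → Kelso → Colne: 4+4+3 = 11
Cheapest is Linby → Marden → Kelso → Colne at 11 km.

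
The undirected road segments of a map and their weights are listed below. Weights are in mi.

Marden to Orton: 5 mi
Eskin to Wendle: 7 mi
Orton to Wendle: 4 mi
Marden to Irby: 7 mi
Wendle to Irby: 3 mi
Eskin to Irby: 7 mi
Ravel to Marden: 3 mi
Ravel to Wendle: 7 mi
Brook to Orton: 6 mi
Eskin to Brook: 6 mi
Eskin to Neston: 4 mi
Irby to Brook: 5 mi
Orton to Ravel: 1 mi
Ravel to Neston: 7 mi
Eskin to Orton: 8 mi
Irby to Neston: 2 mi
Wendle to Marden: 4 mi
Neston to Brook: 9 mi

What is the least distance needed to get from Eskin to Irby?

Enumerating some paths:
Eskin → Neston → Irby: 4+2 = 6
Eskin → Irby: 7 = 7
Cheapest is Eskin → Neston → Irby at 6 mi.

6 mi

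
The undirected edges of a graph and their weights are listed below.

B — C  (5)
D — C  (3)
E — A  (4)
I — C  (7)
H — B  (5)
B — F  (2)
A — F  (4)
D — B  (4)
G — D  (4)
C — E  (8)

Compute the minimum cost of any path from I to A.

18

Enumerating some paths:
I → C → B → F → A: 7+5+2+4 = 18
I → C → E → A: 7+8+4 = 19
The minimum is 18 via I → C → B → F → A.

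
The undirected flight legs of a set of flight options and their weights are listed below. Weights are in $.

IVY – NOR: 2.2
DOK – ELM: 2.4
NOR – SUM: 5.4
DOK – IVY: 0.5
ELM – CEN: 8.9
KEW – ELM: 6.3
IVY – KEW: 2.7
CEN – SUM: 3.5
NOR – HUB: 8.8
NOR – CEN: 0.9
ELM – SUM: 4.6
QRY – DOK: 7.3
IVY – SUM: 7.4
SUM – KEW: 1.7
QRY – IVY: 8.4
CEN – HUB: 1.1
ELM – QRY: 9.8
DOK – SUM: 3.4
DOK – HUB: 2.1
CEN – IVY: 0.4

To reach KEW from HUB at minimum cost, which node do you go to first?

CEN

Enumerating some paths:
HUB–CEN–SUM–KEW: 1.1+3.5+1.7 = 6.3
HUB–DOK–IVY–KEW: 2.1+0.5+2.7 = 5.3
HUB–CEN–IVY–KEW: 1.1+0.4+2.7 = 4.2
Cheapest is HUB–CEN–IVY–KEW at $4.2.
So from HUB the first move is to CEN.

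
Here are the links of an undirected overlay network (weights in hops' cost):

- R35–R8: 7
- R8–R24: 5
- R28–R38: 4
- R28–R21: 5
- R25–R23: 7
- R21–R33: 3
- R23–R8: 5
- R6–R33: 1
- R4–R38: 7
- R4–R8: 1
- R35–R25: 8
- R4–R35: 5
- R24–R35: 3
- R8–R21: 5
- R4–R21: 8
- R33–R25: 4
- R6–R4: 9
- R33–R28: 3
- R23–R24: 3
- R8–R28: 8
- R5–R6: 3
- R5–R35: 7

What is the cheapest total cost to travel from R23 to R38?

Running Dijkstra from R23:
R23: 0
R24: 3  (via R23)
R8: 5  (via R23)
R35: 6  (via R24)
R4: 6  (via R8)
R25: 7  (via R23)
R21: 10  (via R8)
R33: 11  (via R25)
R6: 12  (via R33)
R38: 13  (via R4)
Shortest route: R23 → R8 → R4 → R38 = 13 hops' cost.

13 hops' cost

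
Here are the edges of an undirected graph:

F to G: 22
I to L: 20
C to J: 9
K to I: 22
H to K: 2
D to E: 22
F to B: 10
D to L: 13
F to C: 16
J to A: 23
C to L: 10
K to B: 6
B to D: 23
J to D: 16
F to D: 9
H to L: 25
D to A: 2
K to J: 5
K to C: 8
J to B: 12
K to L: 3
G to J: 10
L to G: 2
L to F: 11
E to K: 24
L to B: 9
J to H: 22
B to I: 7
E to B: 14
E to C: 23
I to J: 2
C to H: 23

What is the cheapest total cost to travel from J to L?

Candidate routes:
J → G → L: 10+2 = 12
J → I → B → L: 2+7+9 = 18
J → K → L: 5+3 = 8
J → I → B → K → L: 2+7+6+3 = 18
Cheapest is J → K → L at 8.

8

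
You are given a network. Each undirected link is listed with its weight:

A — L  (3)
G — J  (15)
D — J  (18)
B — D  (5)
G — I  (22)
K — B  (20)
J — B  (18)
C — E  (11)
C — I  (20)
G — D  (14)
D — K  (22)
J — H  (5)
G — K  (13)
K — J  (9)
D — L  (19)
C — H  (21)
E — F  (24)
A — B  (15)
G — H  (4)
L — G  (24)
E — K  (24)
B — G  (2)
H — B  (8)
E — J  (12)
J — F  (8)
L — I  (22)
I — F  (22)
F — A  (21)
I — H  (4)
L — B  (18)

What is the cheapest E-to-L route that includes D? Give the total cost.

Shortest E→D: E–J–H–G–B–D = 28
Shortest D→L: D–L = 19
Total via D: 28 + 19 = 47.

47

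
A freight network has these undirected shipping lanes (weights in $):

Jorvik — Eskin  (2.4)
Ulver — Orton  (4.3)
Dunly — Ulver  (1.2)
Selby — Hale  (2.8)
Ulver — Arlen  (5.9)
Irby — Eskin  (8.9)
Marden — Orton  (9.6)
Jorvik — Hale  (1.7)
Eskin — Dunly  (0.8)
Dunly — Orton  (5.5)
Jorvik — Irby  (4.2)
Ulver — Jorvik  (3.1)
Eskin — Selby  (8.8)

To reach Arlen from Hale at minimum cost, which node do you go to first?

Jorvik

Enumerating some paths:
Hale - Jorvik - Ulver - Arlen: 1.7+3.1+5.9 = 10.7
Hale - Jorvik - Eskin - Dunly - Ulver - Arlen: 1.7+2.4+0.8+1.2+5.9 = 12
The minimum is $10.7 via Hale - Jorvik - Ulver - Arlen.
So from Hale the first move is to Jorvik.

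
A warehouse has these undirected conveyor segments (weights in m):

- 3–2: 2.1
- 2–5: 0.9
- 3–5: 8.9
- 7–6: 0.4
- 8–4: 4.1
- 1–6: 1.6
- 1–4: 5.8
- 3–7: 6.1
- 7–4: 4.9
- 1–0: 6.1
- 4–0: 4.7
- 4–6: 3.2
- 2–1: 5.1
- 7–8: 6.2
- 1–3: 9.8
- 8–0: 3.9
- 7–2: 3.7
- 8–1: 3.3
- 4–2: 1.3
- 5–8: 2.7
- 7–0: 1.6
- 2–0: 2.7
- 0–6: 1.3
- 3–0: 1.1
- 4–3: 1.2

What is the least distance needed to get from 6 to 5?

Enumerating some paths:
6–0–2–5: 1.3+2.7+0.9 = 4.9
6–7–2–5: 0.4+3.7+0.9 = 5
Cheapest is 6–0–2–5 at 4.9 m.

4.9 m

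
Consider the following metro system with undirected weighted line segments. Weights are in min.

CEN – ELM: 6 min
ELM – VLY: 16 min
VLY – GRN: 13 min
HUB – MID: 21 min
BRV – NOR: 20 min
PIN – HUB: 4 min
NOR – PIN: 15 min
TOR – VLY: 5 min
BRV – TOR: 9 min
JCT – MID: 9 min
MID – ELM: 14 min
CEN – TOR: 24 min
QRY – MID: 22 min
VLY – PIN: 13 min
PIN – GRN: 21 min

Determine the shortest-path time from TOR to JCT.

44 min

Compare a few routes:
TOR–CEN–ELM–MID–JCT: 24+6+14+9 = 53
TOR–VLY–PIN–HUB–MID–JCT: 5+13+4+21+9 = 52
TOR–VLY–ELM–MID–JCT: 5+16+14+9 = 44
The minimum is 44 min via TOR–VLY–ELM–MID–JCT.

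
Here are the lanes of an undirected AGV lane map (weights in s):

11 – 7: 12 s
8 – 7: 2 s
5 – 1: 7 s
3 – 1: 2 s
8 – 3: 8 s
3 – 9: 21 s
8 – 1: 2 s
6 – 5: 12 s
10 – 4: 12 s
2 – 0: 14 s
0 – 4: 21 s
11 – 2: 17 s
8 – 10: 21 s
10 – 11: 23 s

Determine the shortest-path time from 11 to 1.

Settle nodes by increasing distance from 11:
11: 0
7: 12  (via 11)
8: 14  (via 7)
1: 16  (via 8)
Shortest route: 11 → 7 → 8 → 1 = 16 s.

16 s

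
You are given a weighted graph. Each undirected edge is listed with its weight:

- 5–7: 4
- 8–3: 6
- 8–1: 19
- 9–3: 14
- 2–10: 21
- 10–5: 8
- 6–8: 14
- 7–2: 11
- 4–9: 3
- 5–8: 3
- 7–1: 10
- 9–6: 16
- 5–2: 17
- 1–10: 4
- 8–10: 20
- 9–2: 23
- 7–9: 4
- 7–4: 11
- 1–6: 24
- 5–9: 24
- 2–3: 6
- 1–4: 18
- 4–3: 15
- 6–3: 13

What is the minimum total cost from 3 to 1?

Candidate routes:
3 → 8 → 5 → 10 → 1: 6+3+8+4 = 21
3 → 8 → 1: 6+19 = 25
3 → 8 → 5 → 7 → 1: 6+3+4+10 = 23
The minimum is 21 via 3 → 8 → 5 → 10 → 1.

21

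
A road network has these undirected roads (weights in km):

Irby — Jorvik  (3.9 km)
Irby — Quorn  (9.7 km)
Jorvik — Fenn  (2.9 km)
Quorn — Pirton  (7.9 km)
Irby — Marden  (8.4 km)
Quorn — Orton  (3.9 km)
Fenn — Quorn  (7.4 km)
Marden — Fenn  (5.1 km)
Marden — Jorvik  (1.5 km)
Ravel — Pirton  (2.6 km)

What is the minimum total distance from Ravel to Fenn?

17.9 km

Compare a few routes:
Ravel - Pirton - Quorn - Irby - Jorvik - Fenn: 2.6+7.9+9.7+3.9+2.9 = 27
Ravel - Pirton - Quorn - Fenn: 2.6+7.9+7.4 = 17.9
The minimum is 17.9 km via Ravel - Pirton - Quorn - Fenn.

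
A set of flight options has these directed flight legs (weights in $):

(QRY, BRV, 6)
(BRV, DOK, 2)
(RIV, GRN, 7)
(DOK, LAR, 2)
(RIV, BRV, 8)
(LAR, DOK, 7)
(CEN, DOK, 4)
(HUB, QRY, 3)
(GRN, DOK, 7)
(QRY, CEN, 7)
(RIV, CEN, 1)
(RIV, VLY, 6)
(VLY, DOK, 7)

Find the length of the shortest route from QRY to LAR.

Candidate routes:
QRY - BRV - DOK - LAR: 6+2+2 = 10
QRY - CEN - DOK - LAR: 7+4+2 = 13
Cheapest is QRY - BRV - DOK - LAR at $10.

$10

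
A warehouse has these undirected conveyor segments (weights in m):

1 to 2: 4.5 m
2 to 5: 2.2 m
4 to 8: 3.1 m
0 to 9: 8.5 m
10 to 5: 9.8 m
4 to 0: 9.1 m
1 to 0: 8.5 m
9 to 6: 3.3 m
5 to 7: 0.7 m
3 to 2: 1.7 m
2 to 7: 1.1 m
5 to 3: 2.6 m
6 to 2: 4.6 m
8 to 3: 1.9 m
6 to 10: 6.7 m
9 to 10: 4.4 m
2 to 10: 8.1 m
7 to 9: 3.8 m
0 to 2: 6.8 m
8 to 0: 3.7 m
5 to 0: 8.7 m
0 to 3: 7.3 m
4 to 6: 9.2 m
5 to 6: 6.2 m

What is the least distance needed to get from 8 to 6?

Compare a few routes:
8 - 3 - 2 - 6: 1.9+1.7+4.6 = 8.2
8 - 3 - 5 - 6: 1.9+2.6+6.2 = 10.7
The minimum is 8.2 m via 8 - 3 - 2 - 6.

8.2 m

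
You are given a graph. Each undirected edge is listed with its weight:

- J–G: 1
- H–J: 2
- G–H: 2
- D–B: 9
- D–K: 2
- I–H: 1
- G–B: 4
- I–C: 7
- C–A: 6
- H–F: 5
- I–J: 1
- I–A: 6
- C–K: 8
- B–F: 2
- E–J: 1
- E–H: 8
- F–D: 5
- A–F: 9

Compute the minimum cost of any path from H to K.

12

Candidate routes:
H–G–B–F–D–K: 2+4+2+5+2 = 15
H–J–G–B–F–D–K: 2+1+4+2+5+2 = 16
H–I–J–G–B–F–D–K: 1+1+1+4+2+5+2 = 16
H–F–D–K: 5+5+2 = 12
Cheapest is H–F–D–K at 12.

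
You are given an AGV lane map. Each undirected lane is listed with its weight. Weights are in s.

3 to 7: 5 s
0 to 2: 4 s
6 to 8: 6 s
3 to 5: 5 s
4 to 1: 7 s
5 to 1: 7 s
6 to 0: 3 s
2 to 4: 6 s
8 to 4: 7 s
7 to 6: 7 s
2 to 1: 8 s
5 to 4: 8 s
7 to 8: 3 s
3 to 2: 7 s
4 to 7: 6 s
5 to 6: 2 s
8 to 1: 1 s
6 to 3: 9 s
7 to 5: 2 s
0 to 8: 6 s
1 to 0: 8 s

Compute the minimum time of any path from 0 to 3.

Enumerating some paths:
0–2–3: 4+7 = 11
0–6–5–3: 3+2+5 = 10
Cheapest is 0–6–5–3 at 10 s.

10 s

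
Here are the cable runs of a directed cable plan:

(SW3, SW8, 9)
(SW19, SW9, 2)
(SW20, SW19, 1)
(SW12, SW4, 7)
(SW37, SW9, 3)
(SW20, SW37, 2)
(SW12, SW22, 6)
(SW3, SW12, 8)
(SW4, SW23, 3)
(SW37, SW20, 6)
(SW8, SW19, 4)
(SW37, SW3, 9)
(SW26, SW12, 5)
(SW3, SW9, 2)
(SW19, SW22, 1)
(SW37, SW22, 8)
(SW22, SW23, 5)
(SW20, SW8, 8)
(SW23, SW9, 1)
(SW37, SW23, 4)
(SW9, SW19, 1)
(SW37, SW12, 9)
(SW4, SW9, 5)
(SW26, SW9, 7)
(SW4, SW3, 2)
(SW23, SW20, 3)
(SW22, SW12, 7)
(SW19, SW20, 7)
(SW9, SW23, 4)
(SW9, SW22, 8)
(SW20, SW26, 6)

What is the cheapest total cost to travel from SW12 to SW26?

Shortest distances from SW12:
SW12: 0
SW22: 6  (via SW12)
SW4: 7  (via SW12)
SW3: 9  (via SW4)
SW23: 10  (via SW4)
SW9: 11  (via SW3)
SW19: 12  (via SW9)
SW20: 13  (via SW23)
SW37: 15  (via SW20)
SW8: 18  (via SW3)
SW26: 19  (via SW20)
Shortest route: SW12 → SW4 → SW23 → SW20 → SW26 = 19.

19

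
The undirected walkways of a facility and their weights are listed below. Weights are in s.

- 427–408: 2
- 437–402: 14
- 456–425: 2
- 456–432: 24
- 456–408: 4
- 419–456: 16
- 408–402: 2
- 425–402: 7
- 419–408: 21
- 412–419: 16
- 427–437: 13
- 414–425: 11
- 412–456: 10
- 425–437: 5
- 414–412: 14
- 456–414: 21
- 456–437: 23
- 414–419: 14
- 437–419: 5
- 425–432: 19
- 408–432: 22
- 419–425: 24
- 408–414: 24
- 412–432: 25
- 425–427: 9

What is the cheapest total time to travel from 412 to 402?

Shortest distances from 412:
412: 0
456: 10  (via 412)
425: 12  (via 456)
408: 14  (via 456)
414: 14  (via 412)
402: 16  (via 408)
Shortest route: 412 → 456 → 408 → 402 = 16 s.

16 s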